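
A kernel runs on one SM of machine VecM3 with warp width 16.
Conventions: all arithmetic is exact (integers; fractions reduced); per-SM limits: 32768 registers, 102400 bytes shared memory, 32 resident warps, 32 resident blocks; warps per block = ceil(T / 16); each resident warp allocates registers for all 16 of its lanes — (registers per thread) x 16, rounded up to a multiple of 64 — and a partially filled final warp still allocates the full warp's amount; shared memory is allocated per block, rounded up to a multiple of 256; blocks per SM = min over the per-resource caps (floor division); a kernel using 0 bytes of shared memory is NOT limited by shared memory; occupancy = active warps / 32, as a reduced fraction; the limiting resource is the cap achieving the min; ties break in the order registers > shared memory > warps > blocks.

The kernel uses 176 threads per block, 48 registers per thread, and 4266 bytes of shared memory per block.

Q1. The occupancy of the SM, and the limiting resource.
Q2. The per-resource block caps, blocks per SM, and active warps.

Answer: occupancy 11/16, limited by warps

registers: 3 blocks
shared memory: 23 blocks
warps: 2 blocks
blocks: 32 blocks

Answer: 2 blocks, 22 active warps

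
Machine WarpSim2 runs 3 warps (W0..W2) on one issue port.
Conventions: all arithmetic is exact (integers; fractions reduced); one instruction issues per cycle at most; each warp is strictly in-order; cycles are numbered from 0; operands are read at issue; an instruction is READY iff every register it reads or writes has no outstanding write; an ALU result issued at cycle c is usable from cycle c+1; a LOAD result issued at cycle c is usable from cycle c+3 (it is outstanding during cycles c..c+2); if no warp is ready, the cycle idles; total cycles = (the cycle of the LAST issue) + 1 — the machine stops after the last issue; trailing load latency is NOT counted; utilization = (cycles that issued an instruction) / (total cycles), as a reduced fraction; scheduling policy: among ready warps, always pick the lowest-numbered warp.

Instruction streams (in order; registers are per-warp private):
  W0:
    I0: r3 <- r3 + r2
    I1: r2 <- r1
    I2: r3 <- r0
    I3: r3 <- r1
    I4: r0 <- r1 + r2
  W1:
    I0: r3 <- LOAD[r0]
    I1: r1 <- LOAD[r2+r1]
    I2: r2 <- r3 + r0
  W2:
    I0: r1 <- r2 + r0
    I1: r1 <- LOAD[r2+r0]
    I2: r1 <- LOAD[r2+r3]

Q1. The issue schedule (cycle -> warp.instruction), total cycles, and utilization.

cycle 0: W0.I0
cycle 1: W0.I1
cycle 2: W0.I2
cycle 3: W0.I3
cycle 4: W0.I4
cycle 5: W1.I0
cycle 6: W1.I1
cycle 7: W2.I0
cycle 8: W1.I2
cycle 9: W2.I1
cycle 10: idle
cycle 11: idle
cycle 12: W2.I2

Answer: 13 cycles, utilization 11/13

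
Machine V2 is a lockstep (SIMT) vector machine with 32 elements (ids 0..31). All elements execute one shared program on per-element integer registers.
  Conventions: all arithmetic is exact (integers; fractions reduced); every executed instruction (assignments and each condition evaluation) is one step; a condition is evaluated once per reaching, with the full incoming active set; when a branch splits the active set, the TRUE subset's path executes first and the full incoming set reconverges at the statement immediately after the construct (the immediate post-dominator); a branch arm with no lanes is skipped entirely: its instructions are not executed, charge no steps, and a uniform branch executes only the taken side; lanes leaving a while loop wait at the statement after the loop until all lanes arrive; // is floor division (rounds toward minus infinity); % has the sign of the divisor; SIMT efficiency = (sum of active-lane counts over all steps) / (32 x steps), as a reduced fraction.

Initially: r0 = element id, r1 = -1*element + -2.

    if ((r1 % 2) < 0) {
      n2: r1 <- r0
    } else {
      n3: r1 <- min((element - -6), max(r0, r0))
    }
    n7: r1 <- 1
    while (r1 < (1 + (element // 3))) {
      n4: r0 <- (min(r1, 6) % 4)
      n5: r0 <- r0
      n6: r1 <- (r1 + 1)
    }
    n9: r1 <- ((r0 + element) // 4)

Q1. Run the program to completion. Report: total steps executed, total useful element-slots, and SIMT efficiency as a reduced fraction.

Answer: 45 steps, 780 useful, 13/24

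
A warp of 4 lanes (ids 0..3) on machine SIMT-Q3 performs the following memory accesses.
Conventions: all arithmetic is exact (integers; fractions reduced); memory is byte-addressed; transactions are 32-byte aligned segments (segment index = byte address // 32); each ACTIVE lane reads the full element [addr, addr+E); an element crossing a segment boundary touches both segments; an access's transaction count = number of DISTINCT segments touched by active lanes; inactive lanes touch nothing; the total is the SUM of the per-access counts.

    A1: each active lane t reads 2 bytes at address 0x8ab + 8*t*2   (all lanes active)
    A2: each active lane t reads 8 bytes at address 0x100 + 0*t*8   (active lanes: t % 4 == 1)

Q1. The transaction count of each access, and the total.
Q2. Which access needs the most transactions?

A1: 2 transactions
A2: 1 transaction

Answer: 2,1; total 3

Answer: A1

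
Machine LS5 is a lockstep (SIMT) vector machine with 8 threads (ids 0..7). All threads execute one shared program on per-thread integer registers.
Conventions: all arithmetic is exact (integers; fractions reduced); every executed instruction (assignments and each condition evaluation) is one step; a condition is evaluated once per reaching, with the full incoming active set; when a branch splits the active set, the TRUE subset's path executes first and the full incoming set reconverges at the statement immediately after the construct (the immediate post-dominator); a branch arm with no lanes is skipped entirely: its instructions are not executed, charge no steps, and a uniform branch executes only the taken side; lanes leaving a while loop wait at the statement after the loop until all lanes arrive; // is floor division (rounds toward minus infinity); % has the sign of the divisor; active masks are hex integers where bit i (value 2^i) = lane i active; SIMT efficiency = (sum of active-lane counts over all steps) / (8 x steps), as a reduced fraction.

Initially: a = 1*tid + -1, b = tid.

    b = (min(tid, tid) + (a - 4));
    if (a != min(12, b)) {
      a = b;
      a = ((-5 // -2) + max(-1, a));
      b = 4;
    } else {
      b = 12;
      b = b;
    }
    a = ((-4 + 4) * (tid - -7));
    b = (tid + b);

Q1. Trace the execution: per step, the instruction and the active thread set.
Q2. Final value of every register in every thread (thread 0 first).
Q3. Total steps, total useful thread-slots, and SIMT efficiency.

step 0: b <- (min(tid, tid) + (a - 4)) 0xff
step 1: eval (a != min(12, b))       0xff
step 2: a <- b                       0xef
step 3: a <- ((-5 // -2) + max(-1, a)) 0xef
step 4: b <- 4                       0xef
step 5: b <- 12                      0x10
step 6: b <- b                       0x10
step 7: a <- ((-4 + 4) * (tid - -7)) 0xff
step 8: b <- (tid + b)               0xff

Answer: 9 steps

a: 0,0,0,0,0,0,0,0
b: 4,5,6,7,16,9,10,11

steps = 9; useful = 55; efficiency = 55/72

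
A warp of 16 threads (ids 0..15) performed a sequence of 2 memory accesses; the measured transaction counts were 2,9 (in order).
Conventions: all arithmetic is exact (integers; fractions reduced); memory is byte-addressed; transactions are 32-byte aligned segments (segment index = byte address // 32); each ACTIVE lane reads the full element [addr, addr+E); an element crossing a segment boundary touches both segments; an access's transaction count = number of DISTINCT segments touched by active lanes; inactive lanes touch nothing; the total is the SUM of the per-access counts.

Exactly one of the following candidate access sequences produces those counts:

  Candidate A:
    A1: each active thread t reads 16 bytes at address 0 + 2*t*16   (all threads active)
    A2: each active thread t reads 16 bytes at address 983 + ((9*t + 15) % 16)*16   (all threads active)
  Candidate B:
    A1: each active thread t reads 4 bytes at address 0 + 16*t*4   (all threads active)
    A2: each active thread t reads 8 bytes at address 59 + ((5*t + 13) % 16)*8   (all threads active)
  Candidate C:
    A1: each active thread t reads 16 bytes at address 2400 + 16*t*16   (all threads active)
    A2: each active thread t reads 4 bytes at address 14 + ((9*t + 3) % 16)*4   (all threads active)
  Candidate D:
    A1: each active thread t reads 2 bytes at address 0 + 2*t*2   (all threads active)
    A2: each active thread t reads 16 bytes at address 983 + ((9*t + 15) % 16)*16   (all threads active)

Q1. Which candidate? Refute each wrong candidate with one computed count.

A: A1 gives 16 transactions, not 2
B: A1 gives 16 transactions, not 2
C: A1 gives 16 transactions, not 2
D: all counts match (2,9)

Answer: D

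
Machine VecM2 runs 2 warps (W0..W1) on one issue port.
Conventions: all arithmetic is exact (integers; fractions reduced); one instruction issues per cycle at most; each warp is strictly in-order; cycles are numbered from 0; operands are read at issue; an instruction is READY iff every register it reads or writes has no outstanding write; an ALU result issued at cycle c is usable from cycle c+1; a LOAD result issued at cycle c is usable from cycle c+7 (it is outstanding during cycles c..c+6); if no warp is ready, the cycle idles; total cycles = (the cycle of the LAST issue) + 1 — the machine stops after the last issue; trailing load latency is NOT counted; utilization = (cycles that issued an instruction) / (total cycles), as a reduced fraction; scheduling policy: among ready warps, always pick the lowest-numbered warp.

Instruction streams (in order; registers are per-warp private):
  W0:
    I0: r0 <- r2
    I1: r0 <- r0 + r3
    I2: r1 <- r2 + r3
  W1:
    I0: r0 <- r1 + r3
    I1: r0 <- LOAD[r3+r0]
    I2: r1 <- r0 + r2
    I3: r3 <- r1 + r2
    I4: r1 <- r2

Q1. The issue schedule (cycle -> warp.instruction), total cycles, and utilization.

cycle 0: W0.I0
cycle 1: W0.I1
cycle 2: W0.I2
cycle 3: W1.I0
cycle 4: W1.I1
cycle 5: idle
cycle 6: idle
cycle 7: idle
cycle 8: idle
cycle 9: idle
cycle 10: idle
cycle 11: W1.I2
cycle 12: W1.I3
cycle 13: W1.I4

Answer: 14 cycles, utilization 4/7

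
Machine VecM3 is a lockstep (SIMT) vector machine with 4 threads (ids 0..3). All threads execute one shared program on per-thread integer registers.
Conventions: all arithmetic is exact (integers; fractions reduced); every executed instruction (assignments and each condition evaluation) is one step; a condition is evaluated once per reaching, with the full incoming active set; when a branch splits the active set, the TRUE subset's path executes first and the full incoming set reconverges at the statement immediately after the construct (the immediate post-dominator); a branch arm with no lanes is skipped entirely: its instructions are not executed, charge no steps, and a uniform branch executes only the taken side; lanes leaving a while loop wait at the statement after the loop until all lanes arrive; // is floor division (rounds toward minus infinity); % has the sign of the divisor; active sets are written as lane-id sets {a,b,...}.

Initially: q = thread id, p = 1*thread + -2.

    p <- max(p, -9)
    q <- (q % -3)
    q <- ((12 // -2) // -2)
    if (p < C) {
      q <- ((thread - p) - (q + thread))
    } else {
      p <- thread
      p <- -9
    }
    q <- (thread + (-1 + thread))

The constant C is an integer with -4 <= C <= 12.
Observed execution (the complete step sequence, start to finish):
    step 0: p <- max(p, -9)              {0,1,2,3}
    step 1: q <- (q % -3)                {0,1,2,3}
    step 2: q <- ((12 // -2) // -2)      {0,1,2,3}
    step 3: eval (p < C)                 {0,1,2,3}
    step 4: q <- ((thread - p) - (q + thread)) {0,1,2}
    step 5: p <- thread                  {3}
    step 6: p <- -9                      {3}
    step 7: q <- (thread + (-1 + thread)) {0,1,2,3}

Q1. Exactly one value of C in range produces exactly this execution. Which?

Answer: C = 1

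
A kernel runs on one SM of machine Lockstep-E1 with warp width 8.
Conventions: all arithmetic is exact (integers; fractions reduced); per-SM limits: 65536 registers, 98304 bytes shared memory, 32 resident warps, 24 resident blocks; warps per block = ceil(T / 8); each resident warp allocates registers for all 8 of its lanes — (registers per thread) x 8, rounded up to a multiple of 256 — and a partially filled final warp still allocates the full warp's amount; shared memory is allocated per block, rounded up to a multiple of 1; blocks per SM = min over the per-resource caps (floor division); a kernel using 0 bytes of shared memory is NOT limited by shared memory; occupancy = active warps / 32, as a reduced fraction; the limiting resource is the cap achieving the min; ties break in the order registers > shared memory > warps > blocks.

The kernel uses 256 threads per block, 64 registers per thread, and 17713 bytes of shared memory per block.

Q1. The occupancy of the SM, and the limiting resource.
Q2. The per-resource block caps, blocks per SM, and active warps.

Answer: occupancy 1, limited by warps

registers: 4 blocks
shared memory: 5 blocks
warps: 1 block
blocks: 24 blocks

Answer: 1 block, 32 active warps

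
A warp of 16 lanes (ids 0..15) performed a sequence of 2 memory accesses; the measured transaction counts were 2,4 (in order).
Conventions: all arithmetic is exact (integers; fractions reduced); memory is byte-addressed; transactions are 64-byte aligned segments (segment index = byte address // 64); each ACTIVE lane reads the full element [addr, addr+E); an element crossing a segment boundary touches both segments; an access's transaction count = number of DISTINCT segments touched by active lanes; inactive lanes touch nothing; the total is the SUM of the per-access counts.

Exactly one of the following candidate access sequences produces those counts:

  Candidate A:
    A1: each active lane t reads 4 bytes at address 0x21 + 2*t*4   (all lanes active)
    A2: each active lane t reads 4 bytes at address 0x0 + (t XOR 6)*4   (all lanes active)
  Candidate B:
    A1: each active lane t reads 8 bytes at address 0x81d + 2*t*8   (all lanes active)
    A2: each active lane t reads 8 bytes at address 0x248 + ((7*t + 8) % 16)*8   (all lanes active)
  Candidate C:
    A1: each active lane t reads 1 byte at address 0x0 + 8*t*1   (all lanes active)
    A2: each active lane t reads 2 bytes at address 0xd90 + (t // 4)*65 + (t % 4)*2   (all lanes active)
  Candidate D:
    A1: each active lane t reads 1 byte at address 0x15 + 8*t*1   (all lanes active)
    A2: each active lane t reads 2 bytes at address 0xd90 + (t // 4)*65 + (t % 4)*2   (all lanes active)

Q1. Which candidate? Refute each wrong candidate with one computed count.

A: A1 gives 3 transactions, not 2
B: A1 gives 5 transactions, not 2
D: A1 gives 3 transactions, not 2
C: all counts match (2,4)

Answer: C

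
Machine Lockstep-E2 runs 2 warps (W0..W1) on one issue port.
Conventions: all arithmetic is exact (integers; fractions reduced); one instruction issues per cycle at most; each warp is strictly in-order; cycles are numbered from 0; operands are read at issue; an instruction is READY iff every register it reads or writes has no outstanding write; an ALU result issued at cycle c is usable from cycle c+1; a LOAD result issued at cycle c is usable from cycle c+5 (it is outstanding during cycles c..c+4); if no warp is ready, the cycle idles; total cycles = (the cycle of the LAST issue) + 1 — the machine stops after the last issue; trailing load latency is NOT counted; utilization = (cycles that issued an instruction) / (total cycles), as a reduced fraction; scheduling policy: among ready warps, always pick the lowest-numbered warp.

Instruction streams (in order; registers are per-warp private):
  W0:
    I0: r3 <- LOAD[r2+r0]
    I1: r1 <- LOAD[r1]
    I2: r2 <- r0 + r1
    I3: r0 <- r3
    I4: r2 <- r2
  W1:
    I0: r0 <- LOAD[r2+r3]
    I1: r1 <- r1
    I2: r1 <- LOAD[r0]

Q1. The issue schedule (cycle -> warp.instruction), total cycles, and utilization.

cycle 0: W0.I0
cycle 1: W0.I1
cycle 2: W1.I0
cycle 3: W1.I1
cycle 4: idle
cycle 5: idle
cycle 6: W0.I2
cycle 7: W0.I3
cycle 8: W0.I4
cycle 9: W1.I2

Answer: 10 cycles, utilization 4/5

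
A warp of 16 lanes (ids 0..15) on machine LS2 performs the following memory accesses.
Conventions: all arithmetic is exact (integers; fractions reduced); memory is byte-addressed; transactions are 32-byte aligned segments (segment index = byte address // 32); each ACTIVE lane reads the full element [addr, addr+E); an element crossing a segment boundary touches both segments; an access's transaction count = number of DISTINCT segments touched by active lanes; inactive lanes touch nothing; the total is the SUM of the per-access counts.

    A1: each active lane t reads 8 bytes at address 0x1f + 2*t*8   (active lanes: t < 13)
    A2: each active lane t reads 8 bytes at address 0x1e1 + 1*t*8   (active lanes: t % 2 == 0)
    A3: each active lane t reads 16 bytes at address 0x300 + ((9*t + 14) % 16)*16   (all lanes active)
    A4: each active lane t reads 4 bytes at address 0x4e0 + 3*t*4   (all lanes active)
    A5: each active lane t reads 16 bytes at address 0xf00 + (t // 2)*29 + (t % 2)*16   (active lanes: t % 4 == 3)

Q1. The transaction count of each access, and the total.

A1: 8 transactions
A2: 4 transactions
A3: 8 transactions
A4: 6 transactions
A5: 5 transactions

Answer: 8,4,8,6,5; total 31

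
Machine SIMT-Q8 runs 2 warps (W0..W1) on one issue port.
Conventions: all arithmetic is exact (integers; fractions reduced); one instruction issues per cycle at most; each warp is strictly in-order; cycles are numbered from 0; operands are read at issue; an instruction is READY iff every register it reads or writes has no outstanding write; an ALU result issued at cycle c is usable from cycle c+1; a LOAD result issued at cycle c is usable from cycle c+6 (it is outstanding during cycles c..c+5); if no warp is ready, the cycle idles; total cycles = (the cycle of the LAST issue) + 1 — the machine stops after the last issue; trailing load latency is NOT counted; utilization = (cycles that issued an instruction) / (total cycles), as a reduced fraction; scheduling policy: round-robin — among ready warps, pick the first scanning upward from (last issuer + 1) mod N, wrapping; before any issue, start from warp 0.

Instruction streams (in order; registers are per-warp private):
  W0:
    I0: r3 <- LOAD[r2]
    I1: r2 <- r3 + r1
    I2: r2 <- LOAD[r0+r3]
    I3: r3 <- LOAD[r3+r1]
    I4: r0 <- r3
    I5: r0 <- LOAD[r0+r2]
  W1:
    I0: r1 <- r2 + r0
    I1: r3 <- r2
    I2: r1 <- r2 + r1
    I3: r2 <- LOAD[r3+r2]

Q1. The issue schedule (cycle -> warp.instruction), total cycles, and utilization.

cycle 0: W0.I0
cycle 1: W1.I0
cycle 2: W1.I1
cycle 3: W1.I2
cycle 4: W1.I3
cycle 5: idle
cycle 6: W0.I1
cycle 7: W0.I2
cycle 8: W0.I3
cycle 9: idle
cycle 10: idle
cycle 11: idle
cycle 12: idle
cycle 13: idle
cycle 14: W0.I4
cycle 15: W0.I5

Answer: 16 cycles, utilization 5/8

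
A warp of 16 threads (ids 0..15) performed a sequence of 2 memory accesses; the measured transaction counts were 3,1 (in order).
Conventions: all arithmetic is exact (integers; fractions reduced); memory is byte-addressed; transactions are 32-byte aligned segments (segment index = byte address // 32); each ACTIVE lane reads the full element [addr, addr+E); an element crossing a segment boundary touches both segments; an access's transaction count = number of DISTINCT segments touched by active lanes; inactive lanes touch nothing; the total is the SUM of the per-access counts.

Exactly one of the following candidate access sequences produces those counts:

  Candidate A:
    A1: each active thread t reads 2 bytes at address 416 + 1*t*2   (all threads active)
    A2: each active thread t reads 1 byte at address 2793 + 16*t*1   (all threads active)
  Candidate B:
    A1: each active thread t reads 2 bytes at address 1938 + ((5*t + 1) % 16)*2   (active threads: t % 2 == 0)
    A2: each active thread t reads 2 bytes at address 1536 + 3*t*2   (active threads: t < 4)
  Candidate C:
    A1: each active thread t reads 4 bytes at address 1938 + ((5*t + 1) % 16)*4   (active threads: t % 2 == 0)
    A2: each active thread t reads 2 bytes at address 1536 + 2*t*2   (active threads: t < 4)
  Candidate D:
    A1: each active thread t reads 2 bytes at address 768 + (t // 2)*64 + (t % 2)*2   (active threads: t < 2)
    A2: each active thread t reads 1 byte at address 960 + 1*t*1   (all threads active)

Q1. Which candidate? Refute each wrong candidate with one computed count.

A: A1 gives 1 transaction, not 3
B: A1 gives 2 transactions, not 3
D: A1 gives 1 transaction, not 3
C: all counts match (3,1)

Answer: C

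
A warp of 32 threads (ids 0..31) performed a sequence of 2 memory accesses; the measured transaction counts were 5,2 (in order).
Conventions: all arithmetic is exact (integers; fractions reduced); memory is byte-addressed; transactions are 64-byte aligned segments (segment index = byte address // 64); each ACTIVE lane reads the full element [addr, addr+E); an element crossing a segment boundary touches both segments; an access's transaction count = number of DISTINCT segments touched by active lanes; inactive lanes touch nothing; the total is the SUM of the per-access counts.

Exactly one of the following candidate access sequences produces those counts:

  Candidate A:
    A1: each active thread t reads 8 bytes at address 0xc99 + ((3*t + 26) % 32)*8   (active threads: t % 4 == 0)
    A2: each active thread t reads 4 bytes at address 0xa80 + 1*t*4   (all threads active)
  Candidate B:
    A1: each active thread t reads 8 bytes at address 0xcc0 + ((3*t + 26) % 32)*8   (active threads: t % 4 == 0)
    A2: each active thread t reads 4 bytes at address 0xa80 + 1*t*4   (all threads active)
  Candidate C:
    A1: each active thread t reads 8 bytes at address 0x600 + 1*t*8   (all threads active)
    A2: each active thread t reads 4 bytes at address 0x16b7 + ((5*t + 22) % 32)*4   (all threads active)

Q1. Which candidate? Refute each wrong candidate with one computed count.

B: A1 gives 4 transactions, not 5
C: A1 gives 4 transactions, not 5
A: all counts match (5,2)

Answer: A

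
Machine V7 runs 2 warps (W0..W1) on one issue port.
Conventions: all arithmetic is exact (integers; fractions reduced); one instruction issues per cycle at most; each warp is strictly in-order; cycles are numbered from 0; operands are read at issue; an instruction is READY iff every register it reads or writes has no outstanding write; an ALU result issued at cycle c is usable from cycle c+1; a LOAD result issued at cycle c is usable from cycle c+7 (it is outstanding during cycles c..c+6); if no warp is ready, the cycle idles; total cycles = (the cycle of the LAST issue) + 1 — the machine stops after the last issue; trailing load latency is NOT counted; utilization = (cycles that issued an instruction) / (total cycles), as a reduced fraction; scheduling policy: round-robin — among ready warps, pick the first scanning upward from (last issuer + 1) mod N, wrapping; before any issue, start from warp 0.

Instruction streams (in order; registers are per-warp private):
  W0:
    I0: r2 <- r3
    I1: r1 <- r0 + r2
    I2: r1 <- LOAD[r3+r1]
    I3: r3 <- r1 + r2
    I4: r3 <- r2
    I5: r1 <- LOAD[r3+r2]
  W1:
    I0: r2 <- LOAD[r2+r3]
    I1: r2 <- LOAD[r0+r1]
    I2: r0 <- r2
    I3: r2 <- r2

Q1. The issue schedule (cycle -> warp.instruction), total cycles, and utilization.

cycle 0: W0.I0
cycle 1: W1.I0
cycle 2: W0.I1
cycle 3: W0.I2
cycle 4: idle
cycle 5: idle
cycle 6: idle
cycle 7: idle
cycle 8: W1.I1
cycle 9: idle
cycle 10: W0.I3
cycle 11: W0.I4
cycle 12: W0.I5
cycle 13: idle
cycle 14: idle
cycle 15: W1.I2
cycle 16: W1.I3

Answer: 17 cycles, utilization 10/17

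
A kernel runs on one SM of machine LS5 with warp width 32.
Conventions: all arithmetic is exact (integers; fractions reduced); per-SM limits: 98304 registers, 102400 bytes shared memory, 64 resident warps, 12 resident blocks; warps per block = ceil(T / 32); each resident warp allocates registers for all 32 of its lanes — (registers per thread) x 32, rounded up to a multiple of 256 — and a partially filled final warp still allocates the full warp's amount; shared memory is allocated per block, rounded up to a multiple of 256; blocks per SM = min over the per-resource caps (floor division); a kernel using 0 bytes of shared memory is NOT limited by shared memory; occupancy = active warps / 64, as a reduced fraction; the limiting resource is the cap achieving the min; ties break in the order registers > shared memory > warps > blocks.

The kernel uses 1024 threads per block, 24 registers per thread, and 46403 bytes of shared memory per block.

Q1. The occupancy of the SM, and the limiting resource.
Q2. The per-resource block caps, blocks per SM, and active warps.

Answer: occupancy 1, limited by shared memory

registers: 4 blocks
shared memory: 2 blocks
warps: 2 blocks
blocks: 12 blocks

Answer: 2 blocks, 64 active warps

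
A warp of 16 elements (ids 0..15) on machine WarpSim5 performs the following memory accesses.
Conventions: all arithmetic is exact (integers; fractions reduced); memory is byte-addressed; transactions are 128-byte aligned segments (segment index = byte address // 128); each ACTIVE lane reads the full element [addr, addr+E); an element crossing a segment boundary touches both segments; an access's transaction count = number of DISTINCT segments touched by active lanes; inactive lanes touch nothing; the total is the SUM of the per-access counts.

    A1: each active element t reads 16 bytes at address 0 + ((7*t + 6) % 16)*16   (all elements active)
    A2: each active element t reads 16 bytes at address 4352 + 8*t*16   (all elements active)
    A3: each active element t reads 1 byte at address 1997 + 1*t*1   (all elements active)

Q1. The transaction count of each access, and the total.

A1: 2 transactions
A2: 16 transactions
A3: 1 transaction

Answer: 2,16,1; total 19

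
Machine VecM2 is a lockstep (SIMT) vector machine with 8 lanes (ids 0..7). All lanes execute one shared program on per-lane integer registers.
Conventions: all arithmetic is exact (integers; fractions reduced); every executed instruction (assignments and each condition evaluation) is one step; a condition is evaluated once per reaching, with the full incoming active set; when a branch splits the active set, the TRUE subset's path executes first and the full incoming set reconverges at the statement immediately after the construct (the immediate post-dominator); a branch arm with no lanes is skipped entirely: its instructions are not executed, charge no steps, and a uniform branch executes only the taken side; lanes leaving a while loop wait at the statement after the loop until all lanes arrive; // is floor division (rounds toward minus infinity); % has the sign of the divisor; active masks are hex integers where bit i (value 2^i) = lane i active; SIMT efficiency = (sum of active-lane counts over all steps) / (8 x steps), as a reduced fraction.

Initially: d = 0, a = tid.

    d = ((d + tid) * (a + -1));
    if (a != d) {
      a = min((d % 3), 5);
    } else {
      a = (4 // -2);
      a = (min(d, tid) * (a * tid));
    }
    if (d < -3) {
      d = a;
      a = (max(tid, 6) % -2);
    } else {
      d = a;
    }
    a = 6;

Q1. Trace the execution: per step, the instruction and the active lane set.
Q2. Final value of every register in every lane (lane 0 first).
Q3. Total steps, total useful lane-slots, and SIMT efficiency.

step 0: d <- ((d + tid) * (a + -1))  0xff
step 1: eval (a != d)                0xff
step 2: a <- min((d % 3), 5)         0xfa
step 3: a <- (4 // -2)               0x05
step 4: a <- (min(d, tid) * (a * tid)) 0x05
step 5: eval (d < -3)                0xff
step 6: d <- a                       0xff
step 7: a <- 6                       0xff

Answer: 8 steps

d: 0,0,-8,0,0,2,0,0
a: 6,6,6,6,6,6,6,6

steps = 8; useful = 50; efficiency = 50/64 = 25/32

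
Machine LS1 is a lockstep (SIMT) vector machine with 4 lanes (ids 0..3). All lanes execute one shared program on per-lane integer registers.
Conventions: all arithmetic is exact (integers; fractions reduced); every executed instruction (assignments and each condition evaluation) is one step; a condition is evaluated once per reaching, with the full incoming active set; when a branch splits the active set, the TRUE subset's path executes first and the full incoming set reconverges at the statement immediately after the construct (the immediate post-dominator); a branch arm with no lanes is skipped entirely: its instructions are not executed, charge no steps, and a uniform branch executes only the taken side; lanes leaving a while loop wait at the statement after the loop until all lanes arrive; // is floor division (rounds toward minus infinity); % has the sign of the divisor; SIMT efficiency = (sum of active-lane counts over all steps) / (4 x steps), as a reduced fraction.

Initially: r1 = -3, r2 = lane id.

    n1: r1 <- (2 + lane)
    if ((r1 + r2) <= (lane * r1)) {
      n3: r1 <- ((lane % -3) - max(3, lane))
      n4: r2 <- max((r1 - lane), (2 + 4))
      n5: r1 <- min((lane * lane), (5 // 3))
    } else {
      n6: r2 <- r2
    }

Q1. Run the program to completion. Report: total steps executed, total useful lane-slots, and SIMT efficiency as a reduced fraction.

Answer: 6 steps, 16 useful, 2/3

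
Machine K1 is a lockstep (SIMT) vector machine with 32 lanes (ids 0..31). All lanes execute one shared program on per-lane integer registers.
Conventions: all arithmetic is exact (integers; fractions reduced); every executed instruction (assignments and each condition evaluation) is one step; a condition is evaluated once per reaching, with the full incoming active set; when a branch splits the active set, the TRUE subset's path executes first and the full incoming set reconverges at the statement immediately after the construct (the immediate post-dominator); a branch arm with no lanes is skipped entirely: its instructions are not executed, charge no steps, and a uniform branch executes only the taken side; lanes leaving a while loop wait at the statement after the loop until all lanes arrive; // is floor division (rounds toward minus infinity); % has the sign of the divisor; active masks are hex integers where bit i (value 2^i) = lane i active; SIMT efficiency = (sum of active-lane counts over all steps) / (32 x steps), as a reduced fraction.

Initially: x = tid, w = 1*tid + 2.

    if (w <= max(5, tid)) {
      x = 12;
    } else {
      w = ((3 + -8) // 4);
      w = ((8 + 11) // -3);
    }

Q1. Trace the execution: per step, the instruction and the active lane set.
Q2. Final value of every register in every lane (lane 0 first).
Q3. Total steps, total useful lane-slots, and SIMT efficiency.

step 0: eval (w <= max(5, tid))      0xffffffff
step 1: x <- 12                      0x0000000f
step 2: w <- ((3 + -8) // 4)         0xfffffff0
step 3: w <- ((8 + 11) // -3)        0xfffffff0

Answer: 4 steps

x: 12,12,12,12,4,5,6,7,8,9,10,11,12,13,14,15,16,17,18,19,20,21,22,23,24,25,26,27,28,29,30,31
w: 2,3,4,5,-7,-7,-7,-7,-7,-7,-7,-7,-7,-7,-7,-7,-7,-7,-7,-7,-7,-7,-7,-7,-7,-7,-7,-7,-7,-7,-7,-7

steps = 4; useful = 92; efficiency = 92/128 = 23/32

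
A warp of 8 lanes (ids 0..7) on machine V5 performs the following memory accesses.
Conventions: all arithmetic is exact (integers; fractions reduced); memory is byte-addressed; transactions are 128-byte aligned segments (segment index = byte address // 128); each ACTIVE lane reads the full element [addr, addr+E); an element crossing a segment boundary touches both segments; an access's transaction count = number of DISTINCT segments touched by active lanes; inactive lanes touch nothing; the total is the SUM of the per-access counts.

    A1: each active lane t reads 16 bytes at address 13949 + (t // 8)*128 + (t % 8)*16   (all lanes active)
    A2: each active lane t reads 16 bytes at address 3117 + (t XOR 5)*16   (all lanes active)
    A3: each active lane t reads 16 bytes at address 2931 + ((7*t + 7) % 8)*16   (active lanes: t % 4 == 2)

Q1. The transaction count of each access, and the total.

A1: 2 transactions
A2: 2 transactions
A3: 1 transaction

Answer: 2,2,1; total 5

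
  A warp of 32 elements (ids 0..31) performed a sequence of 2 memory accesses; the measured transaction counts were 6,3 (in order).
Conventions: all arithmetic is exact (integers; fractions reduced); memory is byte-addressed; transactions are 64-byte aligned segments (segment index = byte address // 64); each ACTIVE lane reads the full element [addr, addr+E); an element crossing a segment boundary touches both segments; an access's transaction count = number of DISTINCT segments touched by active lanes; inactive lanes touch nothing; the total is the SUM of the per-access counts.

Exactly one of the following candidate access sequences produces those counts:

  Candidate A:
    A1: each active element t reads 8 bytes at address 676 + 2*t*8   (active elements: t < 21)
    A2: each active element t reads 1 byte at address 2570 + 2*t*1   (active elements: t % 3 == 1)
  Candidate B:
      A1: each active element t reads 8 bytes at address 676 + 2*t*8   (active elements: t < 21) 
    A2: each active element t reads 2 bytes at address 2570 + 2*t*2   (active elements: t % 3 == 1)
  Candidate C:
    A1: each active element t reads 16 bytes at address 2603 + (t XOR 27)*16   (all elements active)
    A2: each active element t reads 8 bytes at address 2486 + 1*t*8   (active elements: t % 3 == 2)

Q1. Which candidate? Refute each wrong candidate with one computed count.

A: A2 gives 2 transactions, not 3
C: A1 gives 9 transactions, not 6
B: all counts match (6,3)

Answer: B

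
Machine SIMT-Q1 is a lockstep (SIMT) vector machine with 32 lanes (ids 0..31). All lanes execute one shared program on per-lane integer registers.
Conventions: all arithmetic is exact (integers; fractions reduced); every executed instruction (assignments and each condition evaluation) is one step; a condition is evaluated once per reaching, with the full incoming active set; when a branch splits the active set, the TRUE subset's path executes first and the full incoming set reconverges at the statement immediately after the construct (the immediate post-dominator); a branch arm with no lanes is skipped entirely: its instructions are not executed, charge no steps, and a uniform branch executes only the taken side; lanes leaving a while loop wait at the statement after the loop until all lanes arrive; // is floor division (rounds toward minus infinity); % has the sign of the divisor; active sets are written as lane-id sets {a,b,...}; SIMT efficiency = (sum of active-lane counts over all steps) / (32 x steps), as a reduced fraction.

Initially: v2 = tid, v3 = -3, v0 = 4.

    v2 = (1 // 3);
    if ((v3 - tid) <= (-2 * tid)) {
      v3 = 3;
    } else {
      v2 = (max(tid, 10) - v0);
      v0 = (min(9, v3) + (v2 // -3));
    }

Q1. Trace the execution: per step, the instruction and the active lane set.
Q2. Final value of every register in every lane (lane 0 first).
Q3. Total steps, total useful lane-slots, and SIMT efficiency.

step 0: v2 <- (1 // 3)               {0,1,2,3,4,5,6,7,8,9,10,11,12,13,14,15,16,17,18,19,20,21,22,23,24,25,26,27,28,29,30,31}
step 1: eval ((v3 - tid) <= (-2 * tid)) {0,1,2,3,4,5,6,7,8,9,10,11,12,13,14,15,16,17,18,19,20,21,22,23,24,25,26,27,28,29,30,31}
step 2: v3 <- 3                      {0,1,2,3}
step 3: v2 <- (max(tid, 10) - v0)    {4,5,6,7,8,9,10,11,12,13,14,15,16,17,18,19,20,21,22,23,24,25,26,27,28,29,30,31}
step 4: v0 <- (min(9, v3) + (v2 // -3)) {4,5,6,7,8,9,10,11,12,13,14,15,16,17,18,19,20,21,22,23,24,25,26,27,28,29,30,31}

Answer: 5 steps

v2: 0,0,0,0,6,6,6,6,6,6,6,7,8,9,10,11,12,13,14,15,16,17,18,19,20,21,22,23,24,25,26,27
v3: 3,3,3,3,-3,-3,-3,-3,-3,-3,-3,-3,-3,-3,-3,-3,-3,-3,-3,-3,-3,-3,-3,-3,-3,-3,-3,-3,-3,-3,-3,-3
v0: 4,4,4,4,-5,-5,-5,-5,-5,-5,-5,-6,-6,-6,-7,-7,-7,-8,-8,-8,-9,-9,-9,-10,-10,-10,-11,-11,-11,-12,-12,-12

steps = 5; useful = 124; efficiency = 124/160 = 31/40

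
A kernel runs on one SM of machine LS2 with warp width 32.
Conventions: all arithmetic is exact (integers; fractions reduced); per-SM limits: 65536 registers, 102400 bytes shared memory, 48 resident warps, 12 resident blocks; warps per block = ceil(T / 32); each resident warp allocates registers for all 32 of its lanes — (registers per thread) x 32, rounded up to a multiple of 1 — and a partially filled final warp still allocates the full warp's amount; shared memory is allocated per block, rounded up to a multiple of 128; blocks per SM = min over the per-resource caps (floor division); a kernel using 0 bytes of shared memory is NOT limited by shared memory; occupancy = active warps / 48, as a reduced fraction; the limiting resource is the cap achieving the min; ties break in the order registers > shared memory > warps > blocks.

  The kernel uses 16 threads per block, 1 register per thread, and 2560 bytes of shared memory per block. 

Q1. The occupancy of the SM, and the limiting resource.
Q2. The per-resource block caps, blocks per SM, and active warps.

Answer: occupancy 1/4, limited by blocks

registers: 2048 blocks
shared memory: 40 blocks
warps: 48 blocks
blocks: 12 blocks

Answer: 12 blocks, 12 active warps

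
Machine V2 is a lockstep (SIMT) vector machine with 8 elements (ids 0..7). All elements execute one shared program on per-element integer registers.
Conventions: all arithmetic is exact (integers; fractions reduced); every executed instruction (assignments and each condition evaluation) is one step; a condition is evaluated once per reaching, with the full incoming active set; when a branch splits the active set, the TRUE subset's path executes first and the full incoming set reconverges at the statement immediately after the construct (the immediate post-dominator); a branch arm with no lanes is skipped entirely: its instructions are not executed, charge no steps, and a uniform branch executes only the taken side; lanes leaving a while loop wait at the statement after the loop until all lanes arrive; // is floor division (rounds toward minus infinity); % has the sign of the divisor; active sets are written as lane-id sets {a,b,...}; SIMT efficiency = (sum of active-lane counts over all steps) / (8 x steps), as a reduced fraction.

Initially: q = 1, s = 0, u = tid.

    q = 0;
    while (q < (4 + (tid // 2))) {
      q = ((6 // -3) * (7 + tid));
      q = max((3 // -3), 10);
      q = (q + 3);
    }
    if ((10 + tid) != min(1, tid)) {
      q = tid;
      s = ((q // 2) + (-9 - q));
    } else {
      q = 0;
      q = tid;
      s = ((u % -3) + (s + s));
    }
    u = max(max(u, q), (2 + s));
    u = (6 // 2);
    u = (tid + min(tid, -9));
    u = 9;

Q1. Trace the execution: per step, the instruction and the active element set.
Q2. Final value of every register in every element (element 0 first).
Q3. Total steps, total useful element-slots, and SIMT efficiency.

step 0: q <- 0                       {0,1,2,3,4,5,6,7}
step 1: eval (q < (4 + (tid // 2)))  {0,1,2,3,4,5,6,7}
step 2: q <- ((6 // -3) * (7 + tid)) {0,1,2,3,4,5,6,7}
step 3: q <- max((3 // -3), 10)      {0,1,2,3,4,5,6,7}
step 4: q <- (q + 3)                 {0,1,2,3,4,5,6,7}
step 5: eval (q < (4 + (tid // 2)))  {0,1,2,3,4,5,6,7}
step 6: eval ((10 + tid) != min(1, tid)) {0,1,2,3,4,5,6,7}
step 7: q <- tid                     {0,1,2,3,4,5,6,7}
step 8: s <- ((q // 2) + (-9 - q))   {0,1,2,3,4,5,6,7}
step 9: u <- max(max(u, q), (2 + s)) {0,1,2,3,4,5,6,7}
step 10: u <- (6 // 2)                {0,1,2,3,4,5,6,7}
step 11: u <- (tid + min(tid, -9))    {0,1,2,3,4,5,6,7}
step 12: u <- 9                       {0,1,2,3,4,5,6,7}

Answer: 13 steps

q: 0,1,2,3,4,5,6,7
s: -9,-10,-10,-11,-11,-12,-12,-13
u: 9,9,9,9,9,9,9,9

steps = 13; useful = 104; efficiency = 104/104 = 1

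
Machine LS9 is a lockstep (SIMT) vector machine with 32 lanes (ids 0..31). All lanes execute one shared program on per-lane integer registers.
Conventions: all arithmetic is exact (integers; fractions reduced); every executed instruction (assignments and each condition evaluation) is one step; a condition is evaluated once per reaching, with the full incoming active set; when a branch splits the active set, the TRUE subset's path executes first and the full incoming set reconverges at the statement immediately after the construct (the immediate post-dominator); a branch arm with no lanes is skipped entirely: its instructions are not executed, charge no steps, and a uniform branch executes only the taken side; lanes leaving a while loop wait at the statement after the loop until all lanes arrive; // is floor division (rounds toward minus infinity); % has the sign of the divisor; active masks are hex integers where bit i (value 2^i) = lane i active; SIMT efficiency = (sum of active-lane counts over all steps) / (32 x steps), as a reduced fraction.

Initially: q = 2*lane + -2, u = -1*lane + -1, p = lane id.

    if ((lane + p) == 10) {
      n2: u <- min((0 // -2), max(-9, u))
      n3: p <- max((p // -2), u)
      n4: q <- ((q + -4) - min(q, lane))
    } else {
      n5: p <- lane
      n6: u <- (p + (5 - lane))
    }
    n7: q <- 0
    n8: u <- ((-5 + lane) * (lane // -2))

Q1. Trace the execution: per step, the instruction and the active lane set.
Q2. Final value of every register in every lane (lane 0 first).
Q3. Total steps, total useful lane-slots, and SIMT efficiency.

step 0: eval ((lane + p) == 10)      0xffffffff
step 1: u <- min((0 // -2), max(-9, u)) 0x00000020
step 2: p <- max((p // -2), u)       0x00000020
step 3: q <- ((q + -4) - min(q, lane)) 0x00000020
step 4: p <- lane                    0xffffffdf
step 5: u <- (p + (5 - lane))        0xffffffdf
step 6: q <- 0                       0xffffffff
step 7: u <- ((-5 + lane) * (lane // -2)) 0xffffffff

Answer: 8 steps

q: 0,0,0,0,0,0,0,0,0,0,0,0,0,0,0,0,0,0,0,0,0,0,0,0,0,0,0,0,0,0,0,0
u: 0,4,3,4,2,0,-3,-8,-12,-20,-25,-36,-42,-56,-63,-80,-88,-108,-117,-140,-150,-176,-187,-216,-228,-260,-273,-308,-322,-360,-375,-416
p: 0,1,2,3,4,-3,6,7,8,9,10,11,12,13,14,15,16,17,18,19,20,21,22,23,24,25,26,27,28,29,30,31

steps = 8; useful = 161; efficiency = 161/256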